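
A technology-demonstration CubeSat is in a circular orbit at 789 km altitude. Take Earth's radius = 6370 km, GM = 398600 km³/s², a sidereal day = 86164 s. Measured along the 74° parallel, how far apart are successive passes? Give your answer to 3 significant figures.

Semi-major axis a = 6370 + 789 = 7159 km. Period T = 2π√(a³/μ) = 2π√(7159³/398600) = 6028.2 s = 100.47 min.
Node shift per orbit = (6028.2/86164) × 360° = 25.19°.
Equatorial spacing = 25.19 × 111.2 km/° = 2800 km.
At 74° latitude, spacing = 2800 × cos(74°) = 772 km.

772 km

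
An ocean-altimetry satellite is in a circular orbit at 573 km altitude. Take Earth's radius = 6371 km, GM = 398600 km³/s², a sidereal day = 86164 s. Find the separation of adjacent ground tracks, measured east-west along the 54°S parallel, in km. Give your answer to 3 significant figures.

1570 km

Semi-major axis a = 6371 + 573 = 6944 km. Period T = 2π√(a³/μ) = 2π√(6944³/398600) = 5758.7 s = 95.98 min.
Node shift per orbit = (5758.7/86164) × 360° = 24.06°.
Equatorial spacing = 24.06 × 111.2 km/° = 2675 km.
At 54° latitude, spacing = 2675 × cos(54°) = 1573 km.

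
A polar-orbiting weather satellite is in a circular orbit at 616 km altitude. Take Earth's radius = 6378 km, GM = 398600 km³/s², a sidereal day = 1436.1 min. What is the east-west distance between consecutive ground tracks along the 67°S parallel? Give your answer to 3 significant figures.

1060 km

Semi-major axis a = 6378 + 616 = 6994 km. Period T = 2π√(a³/μ) = 2π√(6994³/398600) = 5821.0 s = 97.02 min.
Node shift per orbit = (5821.0/86166) × 360° = 24.32°.
Equatorial spacing = 24.32 × 111.3 km/° = 2707 km.
At 67° latitude, spacing = 2707 × cos(67°) = 1058 km.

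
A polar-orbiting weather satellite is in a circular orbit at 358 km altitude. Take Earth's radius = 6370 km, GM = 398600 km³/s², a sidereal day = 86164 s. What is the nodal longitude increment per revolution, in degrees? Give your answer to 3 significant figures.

Semi-major axis a = 6370 + 358 = 6728 km. Period T = 2π√(a³/μ) = 2π√(6728³/398600) = 5492.1 s = 91.54 min.
During one orbit Earth rotates (5492.1 / 86164) × 360° = 22.95°.

22.9°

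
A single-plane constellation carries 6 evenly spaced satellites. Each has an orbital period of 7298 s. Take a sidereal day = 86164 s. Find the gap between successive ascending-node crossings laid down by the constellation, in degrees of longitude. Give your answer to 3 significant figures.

5.08°

Single-satellite node shift = (7298.0/86164) × 360° = 30.49°.
With 6 satellites evenly phased, successive equator crossings are 30.49/6 = 5.082° apart.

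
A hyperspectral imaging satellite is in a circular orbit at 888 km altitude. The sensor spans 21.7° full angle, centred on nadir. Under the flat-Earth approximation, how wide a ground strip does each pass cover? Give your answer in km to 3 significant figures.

Half-angle = 21.7°/2 = 10.85°.
Swath width ≈ 2h·tan(θ/2) = 2 × 888 × tan(10.85°) = 340.4 km.

340 km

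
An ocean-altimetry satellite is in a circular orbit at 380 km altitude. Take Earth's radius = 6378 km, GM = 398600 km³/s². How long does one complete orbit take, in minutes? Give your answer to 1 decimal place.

Semi-major axis a = 6378 + 380 = 6758 km. Period T = 2π√(a³/μ) = 2π√(6758³/398600) = 5528.9 s = 92.15 min.

92.1 min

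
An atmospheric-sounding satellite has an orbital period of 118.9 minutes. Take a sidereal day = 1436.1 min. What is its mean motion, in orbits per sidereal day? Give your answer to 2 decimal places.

T = 118.9 min = 7134.0 s.
Orbits per sidereal day = 86166 / 7134.0 = 12.078.

12.08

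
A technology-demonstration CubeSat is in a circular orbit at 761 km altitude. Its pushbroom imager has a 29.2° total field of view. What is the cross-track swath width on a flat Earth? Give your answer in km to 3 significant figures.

396 km

Half-angle = 29.2°/2 = 14.6°.
Swath width ≈ 2h·tan(θ/2) = 2 × 761 × tan(14.6°) = 396.5 km.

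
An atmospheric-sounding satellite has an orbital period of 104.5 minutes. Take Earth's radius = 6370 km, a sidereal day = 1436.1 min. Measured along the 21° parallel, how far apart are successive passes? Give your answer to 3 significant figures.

2720 km

T = 104.5 min = 6270.0 s.
Node shift per orbit = (6270.0/86166) × 360° = 26.20°.
Equatorial spacing = 26.20 × 111.2 km/° = 2912 km.
At 21° latitude, spacing = 2912 × cos(21°) = 2719 km.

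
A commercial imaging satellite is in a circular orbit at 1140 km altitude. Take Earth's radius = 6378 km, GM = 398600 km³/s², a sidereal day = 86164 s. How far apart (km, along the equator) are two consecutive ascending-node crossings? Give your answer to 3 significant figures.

3020 km

Semi-major axis a = 6378 + 1140 = 7518 km. Period T = 2π√(a³/μ) = 2π√(7518³/398600) = 6487.3 s = 108.12 min.
During one orbit Earth rotates (6487.3 / 86164) × 360° = 27.10°.
At the equator that is 27.10° × (2π·6378/360) km/° = 27.10 × 111.3 = 3017 km.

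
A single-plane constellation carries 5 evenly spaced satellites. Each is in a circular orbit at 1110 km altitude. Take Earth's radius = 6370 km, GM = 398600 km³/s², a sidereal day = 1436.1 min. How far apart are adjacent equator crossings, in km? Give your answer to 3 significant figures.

Semi-major axis a = 6370 + 1110 = 7480 km. Period T = 2π√(a³/μ) = 2π√(7480³/398600) = 6438.2 s = 107.30 min.
Single-satellite node shift = (6438.2/86166) × 360° = 26.90°.
With 5 satellites evenly phased, successive equator crossings are 26.90/5 = 5.380° apart.
That is 5.380 × 111.2 = 598 km at the equator.

598 km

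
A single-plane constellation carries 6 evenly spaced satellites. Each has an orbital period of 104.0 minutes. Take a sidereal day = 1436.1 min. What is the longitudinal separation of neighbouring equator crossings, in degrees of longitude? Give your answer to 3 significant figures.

T = 104.0 min = 6240.0 s.
Single-satellite node shift = (6240.0/86166) × 360° = 26.07°.
With 6 satellites evenly phased, successive equator crossings are 26.07/6 = 4.345° apart.

4.35°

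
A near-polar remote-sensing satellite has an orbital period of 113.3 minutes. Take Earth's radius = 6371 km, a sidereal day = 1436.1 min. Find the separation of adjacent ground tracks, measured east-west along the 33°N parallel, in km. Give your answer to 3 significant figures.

T = 113.3 min = 6798.0 s.
Node shift per orbit = (6798.0/86166) × 360° = 28.40°.
Equatorial spacing = 28.40 × 111.2 km/° = 3158 km.
At 33° latitude, spacing = 3158 × cos(33°) = 2649 km.

2650 km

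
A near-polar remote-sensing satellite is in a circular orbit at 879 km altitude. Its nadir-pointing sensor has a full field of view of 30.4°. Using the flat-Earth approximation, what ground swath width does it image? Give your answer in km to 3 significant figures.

Half-angle = 30.4°/2 = 15.2°.
Swath width ≈ 2h·tan(θ/2) = 2 × 879 × tan(15.2°) = 477.6 km.

478 km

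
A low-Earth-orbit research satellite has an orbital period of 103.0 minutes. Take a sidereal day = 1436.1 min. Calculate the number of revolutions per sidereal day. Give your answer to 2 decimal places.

T = 103.0 min = 6180.0 s.
Orbits per sidereal day = 86166 / 6180.0 = 13.943.

13.94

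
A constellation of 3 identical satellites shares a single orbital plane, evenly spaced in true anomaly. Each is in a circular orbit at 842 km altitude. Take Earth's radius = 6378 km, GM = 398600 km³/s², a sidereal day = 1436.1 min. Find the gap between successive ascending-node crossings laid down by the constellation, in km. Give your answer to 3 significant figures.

947 km

Semi-major axis a = 6378 + 842 = 7220 km. Period T = 2π√(a³/μ) = 2π√(7220³/398600) = 6105.4 s = 101.76 min.
Single-satellite node shift = (6105.4/86166) × 360° = 25.51°.
With 3 satellites evenly phased, successive equator crossings are 25.51/3 = 8.503° apart.
That is 8.503 × 111.3 = 947 km at the equator.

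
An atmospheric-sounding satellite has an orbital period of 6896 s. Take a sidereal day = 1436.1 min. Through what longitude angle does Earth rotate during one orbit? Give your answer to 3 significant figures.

28.8°

During one orbit Earth rotates (6896.0 / 86166) × 360° = 28.81°.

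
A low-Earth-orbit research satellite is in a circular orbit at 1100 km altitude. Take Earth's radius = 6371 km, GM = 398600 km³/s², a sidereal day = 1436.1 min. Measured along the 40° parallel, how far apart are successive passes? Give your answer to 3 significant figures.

Semi-major axis a = 6371 + 1100 = 7471 km. Period T = 2π√(a³/μ) = 2π√(7471³/398600) = 6426.6 s = 107.11 min.
Node shift per orbit = (6426.6/86166) × 360° = 26.85°.
Equatorial spacing = 26.85 × 111.2 km/° = 2986 km.
At 40° latitude, spacing = 2986 × cos(40°) = 2287 km.

2290 km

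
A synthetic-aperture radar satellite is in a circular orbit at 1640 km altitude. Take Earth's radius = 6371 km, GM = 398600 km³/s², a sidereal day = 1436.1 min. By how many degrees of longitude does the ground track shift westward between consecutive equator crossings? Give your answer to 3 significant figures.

Semi-major axis a = 6371 + 1640 = 8011 km. Period T = 2π√(a³/μ) = 2π√(8011³/398600) = 7135.8 s = 118.93 min.
During one orbit Earth rotates (7135.8 / 86166) × 360° = 29.81°.

29.8°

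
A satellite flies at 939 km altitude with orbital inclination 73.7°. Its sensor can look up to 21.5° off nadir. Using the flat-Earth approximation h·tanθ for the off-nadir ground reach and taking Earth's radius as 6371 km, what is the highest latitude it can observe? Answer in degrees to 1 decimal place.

77.0°

For a prograde orbit the ground track reaches latitude ±i = ±73.7°.
Sensor half-swath on the ground ≈ 939·tan(21.5°) = 370 km = 3.33° of latitude.
Maximum observable latitude ≈ 73.7 + 3.33 = 77.0°.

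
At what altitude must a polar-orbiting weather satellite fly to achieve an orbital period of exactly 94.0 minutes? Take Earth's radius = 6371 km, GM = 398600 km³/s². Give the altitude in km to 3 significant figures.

477 km

T = 94.0 min = 5640.0 s.
From T = 2π√(a³/μ): a = (μ T²/4π²)^(1/3) = (398600 × 5640.0² / 4π²)^(1/3) = 6848 km.
Altitude h = a − R = 6848 − 6371 = 477 km.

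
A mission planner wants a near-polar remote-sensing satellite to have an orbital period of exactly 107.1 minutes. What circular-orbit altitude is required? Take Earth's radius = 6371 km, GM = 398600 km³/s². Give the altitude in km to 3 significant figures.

1100 km

T = 107.1 min = 6426.0 s.
From T = 2π√(a³/μ): a = (μ T²/4π²)^(1/3) = (398600 × 6426.0² / 4π²)^(1/3) = 7471 km.
Altitude h = a − R = 7471 − 6371 = 1100 km.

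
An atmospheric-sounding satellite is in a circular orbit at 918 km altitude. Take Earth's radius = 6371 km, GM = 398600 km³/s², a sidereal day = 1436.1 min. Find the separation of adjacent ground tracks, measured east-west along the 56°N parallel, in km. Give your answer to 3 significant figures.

1610 km

Semi-major axis a = 6371 + 918 = 7289 km. Period T = 2π√(a³/μ) = 2π√(7289³/398600) = 6193.2 s = 103.22 min.
Node shift per orbit = (6193.2/86166) × 360° = 25.87°.
Equatorial spacing = 25.87 × 111.2 km/° = 2877 km.
At 56° latitude, spacing = 2877 × cos(56°) = 1609 km.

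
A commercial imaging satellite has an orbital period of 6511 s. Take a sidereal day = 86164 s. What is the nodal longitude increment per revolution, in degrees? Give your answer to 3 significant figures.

27.2°

During one orbit Earth rotates (6511.0 / 86164) × 360° = 27.20°.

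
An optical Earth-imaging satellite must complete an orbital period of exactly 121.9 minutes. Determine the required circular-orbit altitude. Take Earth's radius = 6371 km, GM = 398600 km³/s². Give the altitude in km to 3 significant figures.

1770 km

T = 121.9 min = 7314.0 s.
From T = 2π√(a³/μ): a = (μ T²/4π²)^(1/3) = (398600 × 7314.0² / 4π²)^(1/3) = 8144 km.
Altitude h = a − R = 8144 − 6371 = 1773 km.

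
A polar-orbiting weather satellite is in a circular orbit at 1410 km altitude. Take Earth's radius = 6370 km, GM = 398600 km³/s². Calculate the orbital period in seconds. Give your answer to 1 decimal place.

6829.4 seconds

Semi-major axis a = 6370 + 1410 = 7780 km. Period T = 2π√(a³/μ) = 2π√(7780³/398600) = 6829.4 s = 113.82 min.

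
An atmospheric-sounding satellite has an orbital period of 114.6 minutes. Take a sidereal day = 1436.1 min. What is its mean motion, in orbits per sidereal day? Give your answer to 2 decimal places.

T = 114.6 min = 6876.0 s.
Orbits per sidereal day = 86166 / 6876.0 = 12.531.

12.53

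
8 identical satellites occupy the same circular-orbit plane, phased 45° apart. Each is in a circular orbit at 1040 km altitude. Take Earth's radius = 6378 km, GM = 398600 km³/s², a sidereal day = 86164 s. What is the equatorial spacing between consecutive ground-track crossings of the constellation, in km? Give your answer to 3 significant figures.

Semi-major axis a = 6378 + 1040 = 7418 km. Period T = 2π√(a³/μ) = 2π√(7418³/398600) = 6358.3 s = 105.97 min.
Single-satellite node shift = (6358.3/86164) × 360° = 26.57°.
With 8 satellites evenly phased, successive equator crossings are 26.57/8 = 3.321° apart.
That is 3.321 × 111.3 = 370 km at the equator.

370 km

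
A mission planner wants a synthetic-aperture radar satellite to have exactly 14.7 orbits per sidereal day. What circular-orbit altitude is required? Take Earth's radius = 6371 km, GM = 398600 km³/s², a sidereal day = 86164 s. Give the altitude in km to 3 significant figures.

655 km

Required period T = 86164 / 14.7 = 5861.5 s.
From T = 2π√(a³/μ): a = (μ T²/4π²)^(1/3) = (398600 × 5861.5² / 4π²)^(1/3) = 7026 km.
Altitude h = a − R = 7026 − 6371 = 655 km.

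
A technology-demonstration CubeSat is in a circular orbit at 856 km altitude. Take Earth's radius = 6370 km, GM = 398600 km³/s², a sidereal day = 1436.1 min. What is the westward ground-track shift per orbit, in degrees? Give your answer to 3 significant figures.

25.5°

Semi-major axis a = 6370 + 856 = 7226 km. Period T = 2π√(a³/μ) = 2π√(7226³/398600) = 6113.1 s = 101.88 min.
During one orbit Earth rotates (6113.1 / 86166) × 360° = 25.54°.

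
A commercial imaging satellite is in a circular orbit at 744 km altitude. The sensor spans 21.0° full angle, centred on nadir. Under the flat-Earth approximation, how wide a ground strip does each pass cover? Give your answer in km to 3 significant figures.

Half-angle = 21.0°/2 = 10.5°.
Swath width ≈ 2h·tan(θ/2) = 2 × 744 × tan(10.5°) = 275.8 km.

276 km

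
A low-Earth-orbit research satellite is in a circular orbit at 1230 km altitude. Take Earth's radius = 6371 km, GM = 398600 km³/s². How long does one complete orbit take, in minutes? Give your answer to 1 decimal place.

109.9 min

Semi-major axis a = 6371 + 1230 = 7601 km. Period T = 2π√(a³/μ) = 2π√(7601³/398600) = 6595.0 s = 109.92 min.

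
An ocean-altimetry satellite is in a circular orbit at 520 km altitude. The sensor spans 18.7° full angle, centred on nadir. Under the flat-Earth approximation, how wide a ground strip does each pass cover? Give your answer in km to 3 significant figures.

Half-angle = 18.7°/2 = 9.35°.
Swath width ≈ 2h·tan(θ/2) = 2 × 520 × tan(9.35°) = 171.2 km.

171 km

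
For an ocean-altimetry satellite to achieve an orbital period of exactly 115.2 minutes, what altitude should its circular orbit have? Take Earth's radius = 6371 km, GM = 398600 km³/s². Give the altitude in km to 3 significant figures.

T = 115.2 min = 6912.0 s.
From T = 2π√(a³/μ): a = (μ T²/4π²)^(1/3) = (398600 × 6912.0² / 4π²)^(1/3) = 7843 km.
Altitude h = a − R = 7843 − 6371 = 1472 km.

1470 km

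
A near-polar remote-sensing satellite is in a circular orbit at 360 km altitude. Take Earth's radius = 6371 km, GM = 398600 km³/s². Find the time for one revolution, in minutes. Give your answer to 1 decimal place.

91.6 min

Semi-major axis a = 6371 + 360 = 6731 km. Period T = 2π√(a³/μ) = 2π√(6731³/398600) = 5495.8 s = 91.60 min.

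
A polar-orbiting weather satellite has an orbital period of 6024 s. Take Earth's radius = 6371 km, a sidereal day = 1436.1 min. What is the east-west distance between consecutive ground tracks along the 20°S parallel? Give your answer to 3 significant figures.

Node shift per orbit = (6024.0/86166) × 360° = 25.17°.
Equatorial spacing = 25.17 × 111.2 km/° = 2799 km.
At 20° latitude, spacing = 2799 × cos(20°) = 2630 km.

2630 km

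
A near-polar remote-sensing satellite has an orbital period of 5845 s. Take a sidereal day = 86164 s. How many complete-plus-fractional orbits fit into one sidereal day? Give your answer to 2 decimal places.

14.74

Orbits per sidereal day = 86164 / 5845.0 = 14.741.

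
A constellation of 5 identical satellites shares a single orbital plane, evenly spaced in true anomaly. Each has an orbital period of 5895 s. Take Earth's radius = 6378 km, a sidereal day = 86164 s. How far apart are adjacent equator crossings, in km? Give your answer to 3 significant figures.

548 km

Single-satellite node shift = (5895.0/86164) × 360° = 24.63°.
With 5 satellites evenly phased, successive equator crossings are 24.63/5 = 4.926° apart.
That is 4.926 × 111.3 = 548 km at the equator.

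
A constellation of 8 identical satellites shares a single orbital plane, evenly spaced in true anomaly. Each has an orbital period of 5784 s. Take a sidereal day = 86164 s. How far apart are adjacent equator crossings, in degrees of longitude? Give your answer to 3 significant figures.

Single-satellite node shift = (5784.0/86164) × 360° = 24.17°.
With 8 satellites evenly phased, successive equator crossings are 24.17/8 = 3.021° apart.

3.02°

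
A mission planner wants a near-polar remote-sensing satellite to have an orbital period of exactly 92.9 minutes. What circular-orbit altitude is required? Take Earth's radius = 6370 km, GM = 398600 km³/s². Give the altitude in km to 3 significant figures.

425 km

T = 92.9 min = 5574.0 s.
From T = 2π√(a³/μ): a = (μ T²/4π²)^(1/3) = (398600 × 5574.0² / 4π²)^(1/3) = 6795 km.
Altitude h = a − R = 6795 − 6370 = 425 km.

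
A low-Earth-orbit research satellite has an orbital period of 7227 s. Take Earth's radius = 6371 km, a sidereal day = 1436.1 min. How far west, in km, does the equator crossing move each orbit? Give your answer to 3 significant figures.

During one orbit Earth rotates (7227.0 / 86166) × 360° = 30.19°.
At the equator that is 30.19° × (2π·6371/360) km/° = 30.19 × 111.2 = 3357 km.

3360 km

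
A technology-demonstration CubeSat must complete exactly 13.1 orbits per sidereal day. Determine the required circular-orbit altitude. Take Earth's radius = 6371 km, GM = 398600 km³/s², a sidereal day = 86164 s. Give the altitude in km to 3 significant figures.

Required period T = 86164 / 13.1 = 6577.4 s.
From T = 2π√(a³/μ): a = (μ T²/4π²)^(1/3) = (398600 × 6577.4² / 4π²)^(1/3) = 7587 km.
Altitude h = a − R = 7587 − 6371 = 1216 km.

1220 km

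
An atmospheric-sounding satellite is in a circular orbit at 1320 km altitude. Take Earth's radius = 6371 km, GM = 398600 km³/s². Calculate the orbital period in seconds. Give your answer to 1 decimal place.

6712.5 seconds

Semi-major axis a = 6371 + 1320 = 7691 km. Period T = 2π√(a³/μ) = 2π√(7691³/398600) = 6712.5 s = 111.88 min.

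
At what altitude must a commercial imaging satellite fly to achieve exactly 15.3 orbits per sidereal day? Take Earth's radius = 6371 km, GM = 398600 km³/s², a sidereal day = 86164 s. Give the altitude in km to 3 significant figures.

Required period T = 86164 / 15.3 = 5631.6 s.
From T = 2π√(a³/μ): a = (μ T²/4π²)^(1/3) = (398600 × 5631.6² / 4π²)^(1/3) = 6841 km.
Altitude h = a − R = 6841 − 6371 = 470 km.

470 km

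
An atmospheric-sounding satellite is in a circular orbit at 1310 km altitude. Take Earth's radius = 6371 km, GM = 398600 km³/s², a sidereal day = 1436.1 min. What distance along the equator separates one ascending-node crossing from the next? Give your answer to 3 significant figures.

3110 km

Semi-major axis a = 6371 + 1310 = 7681 km. Period T = 2π√(a³/μ) = 2π√(7681³/398600) = 6699.4 s = 111.66 min.
During one orbit Earth rotates (6699.4 / 86166) × 360° = 27.99°.
At the equator that is 27.99° × (2π·6371/360) km/° = 27.99 × 111.2 = 3112 km.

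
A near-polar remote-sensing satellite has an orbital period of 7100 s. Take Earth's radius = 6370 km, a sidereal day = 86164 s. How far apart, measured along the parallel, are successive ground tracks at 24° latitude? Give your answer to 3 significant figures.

Node shift per orbit = (7100.0/86164) × 360° = 29.66°.
Equatorial spacing = 29.66 × 111.2 km/° = 3298 km.
At 24° latitude, spacing = 3298 × cos(24°) = 3013 km.

3010 km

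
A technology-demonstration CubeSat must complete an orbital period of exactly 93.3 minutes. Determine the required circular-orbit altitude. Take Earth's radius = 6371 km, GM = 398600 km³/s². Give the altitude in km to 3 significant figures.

T = 93.3 min = 5598.0 s.
From T = 2π√(a³/μ): a = (μ T²/4π²)^(1/3) = (398600 × 5598.0² / 4π²)^(1/3) = 6814 km.
Altitude h = a − R = 6814 − 6371 = 443 km.

443 km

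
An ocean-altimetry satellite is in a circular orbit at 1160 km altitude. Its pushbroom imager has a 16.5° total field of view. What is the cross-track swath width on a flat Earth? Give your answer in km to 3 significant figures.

336 km

Half-angle = 16.5°/2 = 8.25°.
Swath width ≈ 2h·tan(θ/2) = 2 × 1160 × tan(8.25°) = 336.4 km.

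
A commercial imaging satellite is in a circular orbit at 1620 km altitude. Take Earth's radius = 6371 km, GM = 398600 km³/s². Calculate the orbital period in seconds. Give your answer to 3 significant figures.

Semi-major axis a = 6371 + 1620 = 7991 km. Period T = 2π√(a³/μ) = 2π√(7991³/398600) = 7109.1 s = 118.48 min.

7110 seconds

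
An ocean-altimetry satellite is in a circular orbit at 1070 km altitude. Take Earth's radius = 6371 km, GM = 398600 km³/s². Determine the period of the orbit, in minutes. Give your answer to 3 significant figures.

Semi-major axis a = 6371 + 1070 = 7441 km. Period T = 2π√(a³/μ) = 2π√(7441³/398600) = 6387.9 s = 106.47 min.

106 min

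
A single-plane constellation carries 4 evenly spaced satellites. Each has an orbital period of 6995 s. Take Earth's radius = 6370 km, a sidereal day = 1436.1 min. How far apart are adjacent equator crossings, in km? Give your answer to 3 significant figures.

Single-satellite node shift = (6995.0/86166) × 360° = 29.22°.
With 4 satellites evenly phased, successive equator crossings are 29.22/4 = 7.306° apart.
That is 7.306 × 111.2 = 812 km at the equator.

812 km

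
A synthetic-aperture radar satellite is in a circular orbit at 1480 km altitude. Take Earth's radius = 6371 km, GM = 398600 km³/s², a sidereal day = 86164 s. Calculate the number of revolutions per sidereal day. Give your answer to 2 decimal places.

12.45

Semi-major axis a = 6371 + 1480 = 7851 km. Period T = 2π√(a³/μ) = 2π√(7851³/398600) = 6923.1 s = 115.38 min.
Orbits per sidereal day = 86164 / 6923.1 = 12.446.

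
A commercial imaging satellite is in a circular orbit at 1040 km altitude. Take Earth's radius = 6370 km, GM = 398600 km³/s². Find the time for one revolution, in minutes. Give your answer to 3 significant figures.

106 min

Semi-major axis a = 6370 + 1040 = 7410 km. Period T = 2π√(a³/μ) = 2π√(7410³/398600) = 6348.0 s = 105.80 min.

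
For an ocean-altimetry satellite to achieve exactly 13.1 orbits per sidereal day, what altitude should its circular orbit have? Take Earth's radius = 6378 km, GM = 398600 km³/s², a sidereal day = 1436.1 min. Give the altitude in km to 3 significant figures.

1210 km

Required period T = 86166 / 13.1 = 6577.6 s.
From T = 2π√(a³/μ): a = (μ T²/4π²)^(1/3) = (398600 × 6577.6² / 4π²)^(1/3) = 7588 km.
Altitude h = a − R = 7588 − 6378 = 1210 km.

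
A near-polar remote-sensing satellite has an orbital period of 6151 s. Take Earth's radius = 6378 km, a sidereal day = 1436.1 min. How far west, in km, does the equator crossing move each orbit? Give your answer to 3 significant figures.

2860 km

During one orbit Earth rotates (6151.0 / 86166) × 360° = 25.70°.
At the equator that is 25.70° × (2π·6378/360) km/° = 25.70 × 111.3 = 2861 km.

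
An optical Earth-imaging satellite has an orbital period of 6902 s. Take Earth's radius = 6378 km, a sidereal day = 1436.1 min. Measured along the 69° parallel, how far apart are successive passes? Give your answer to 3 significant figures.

1150 km

Node shift per orbit = (6902.0/86166) × 360° = 28.84°.
Equatorial spacing = 28.84 × 111.3 km/° = 3210 km.
At 69° latitude, spacing = 3210 × cos(69°) = 1150 km.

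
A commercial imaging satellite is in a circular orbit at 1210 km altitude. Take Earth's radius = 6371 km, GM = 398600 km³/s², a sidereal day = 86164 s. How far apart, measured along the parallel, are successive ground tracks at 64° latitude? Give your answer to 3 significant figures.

1340 km

Semi-major axis a = 6371 + 1210 = 7581 km. Period T = 2π√(a³/μ) = 2π√(7581³/398600) = 6569.0 s = 109.48 min.
Node shift per orbit = (6569.0/86164) × 360° = 27.45°.
Equatorial spacing = 27.45 × 111.2 km/° = 3052 km.
At 64° latitude, spacing = 3052 × cos(64°) = 1338 km.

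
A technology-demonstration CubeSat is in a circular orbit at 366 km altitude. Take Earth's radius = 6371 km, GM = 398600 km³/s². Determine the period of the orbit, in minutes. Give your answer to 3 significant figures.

Semi-major axis a = 6371 + 366 = 6737 km. Period T = 2π√(a³/μ) = 2π√(6737³/398600) = 5503.1 s = 91.72 min.

91.7 min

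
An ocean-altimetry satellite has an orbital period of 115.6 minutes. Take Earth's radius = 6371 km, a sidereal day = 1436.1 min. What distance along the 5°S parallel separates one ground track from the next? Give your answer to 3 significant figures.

T = 115.6 min = 6936.0 s.
Node shift per orbit = (6936.0/86166) × 360° = 28.98°.
Equatorial spacing = 28.98 × 111.2 km/° = 3222 km.
At 5° latitude, spacing = 3222 × cos(5°) = 3210 km.

3210 km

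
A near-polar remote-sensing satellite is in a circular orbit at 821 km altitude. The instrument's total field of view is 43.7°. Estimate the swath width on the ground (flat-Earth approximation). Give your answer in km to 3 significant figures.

Half-angle = 43.7°/2 = 21.85°.
Swath width ≈ 2h·tan(θ/2) = 2 × 821 × tan(21.85°) = 658.4 km.

658 km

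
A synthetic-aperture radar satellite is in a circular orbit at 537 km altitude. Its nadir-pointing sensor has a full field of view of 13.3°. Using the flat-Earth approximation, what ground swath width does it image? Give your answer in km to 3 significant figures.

125 km

Half-angle = 13.3°/2 = 6.65°.
Swath width ≈ 2h·tan(θ/2) = 2 × 537 × tan(6.65°) = 125.2 km.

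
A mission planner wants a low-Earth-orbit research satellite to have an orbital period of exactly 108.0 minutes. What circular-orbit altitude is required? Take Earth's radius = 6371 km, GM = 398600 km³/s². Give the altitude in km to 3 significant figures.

1140 km

T = 108.0 min = 6480.0 s.
From T = 2π√(a³/μ): a = (μ T²/4π²)^(1/3) = (398600 × 6480.0² / 4π²)^(1/3) = 7512 km.
Altitude h = a − R = 7512 − 6371 = 1141 km.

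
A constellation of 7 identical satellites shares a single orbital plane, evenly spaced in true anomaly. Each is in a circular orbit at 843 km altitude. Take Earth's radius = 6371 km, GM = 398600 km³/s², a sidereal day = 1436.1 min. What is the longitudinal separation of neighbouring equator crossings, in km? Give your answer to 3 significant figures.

Semi-major axis a = 6371 + 843 = 7214 km. Period T = 2π√(a³/μ) = 2π√(7214³/398600) = 6097.8 s = 101.63 min.
Single-satellite node shift = (6097.8/86166) × 360° = 25.48°.
With 7 satellites evenly phased, successive equator crossings are 25.48/7 = 3.640° apart.
That is 3.640 × 111.2 = 405 km at the equator.

405 km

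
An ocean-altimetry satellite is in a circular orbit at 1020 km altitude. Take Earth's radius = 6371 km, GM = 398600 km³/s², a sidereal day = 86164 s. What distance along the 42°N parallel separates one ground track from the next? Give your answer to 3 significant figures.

2180 km

Semi-major axis a = 6371 + 1020 = 7391 km. Period T = 2π√(a³/μ) = 2π√(7391³/398600) = 6323.6 s = 105.39 min.
Node shift per orbit = (6323.6/86164) × 360° = 26.42°.
Equatorial spacing = 26.42 × 111.2 km/° = 2938 km.
At 42° latitude, spacing = 2938 × cos(42°) = 2183 km.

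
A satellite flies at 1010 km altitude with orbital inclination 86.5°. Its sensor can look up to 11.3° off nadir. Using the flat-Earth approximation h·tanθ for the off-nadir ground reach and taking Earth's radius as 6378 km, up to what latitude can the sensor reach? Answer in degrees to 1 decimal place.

For a prograde orbit the ground track reaches latitude ±i = ±86.5°.
Sensor half-swath on the ground ≈ 1010·tan(11.3°) = 202 km = 1.81° of latitude.
Maximum observable latitude ≈ 86.5 + 1.81 = 88.3°.

88.3°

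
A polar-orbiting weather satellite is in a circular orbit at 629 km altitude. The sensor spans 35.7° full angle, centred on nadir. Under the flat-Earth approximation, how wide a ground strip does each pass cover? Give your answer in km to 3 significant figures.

405 km

Half-angle = 35.7°/2 = 17.85°.
Swath width ≈ 2h·tan(θ/2) = 2 × 629 × tan(17.85°) = 405.1 km.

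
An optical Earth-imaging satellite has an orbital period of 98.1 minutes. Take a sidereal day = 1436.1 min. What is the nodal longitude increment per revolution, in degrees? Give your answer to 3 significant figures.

T = 98.1 min = 5886.0 s.
During one orbit Earth rotates (5886.0 / 86166) × 360° = 24.59°.

24.6°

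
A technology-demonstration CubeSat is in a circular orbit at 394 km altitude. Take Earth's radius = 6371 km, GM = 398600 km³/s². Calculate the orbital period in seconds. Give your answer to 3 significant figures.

Semi-major axis a = 6371 + 394 = 6765 km. Period T = 2π√(a³/μ) = 2π√(6765³/398600) = 5537.5 s = 92.29 min.

5540 seconds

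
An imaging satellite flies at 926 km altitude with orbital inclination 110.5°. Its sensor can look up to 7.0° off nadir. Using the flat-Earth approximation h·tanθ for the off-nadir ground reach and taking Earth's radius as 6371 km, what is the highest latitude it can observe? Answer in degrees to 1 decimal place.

70.5°

Retrograde orbit: the ground track reaches ±(180° − i) = ±(180 − 110.5) = ±69.5°.
Sensor half-swath on the ground ≈ 926·tan(7.0°) = 114 km = 1.02° of latitude.
Maximum observable latitude ≈ 69.5 + 1.02 = 70.5°.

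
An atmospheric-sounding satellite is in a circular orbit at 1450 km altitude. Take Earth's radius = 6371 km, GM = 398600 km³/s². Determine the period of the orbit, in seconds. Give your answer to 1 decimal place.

6883.4 seconds

Semi-major axis a = 6371 + 1450 = 7821 km. Period T = 2π√(a³/μ) = 2π√(7821³/398600) = 6883.4 s = 114.72 min.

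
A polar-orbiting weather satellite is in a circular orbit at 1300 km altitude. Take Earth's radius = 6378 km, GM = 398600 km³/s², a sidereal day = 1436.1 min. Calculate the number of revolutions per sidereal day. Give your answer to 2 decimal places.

Semi-major axis a = 6378 + 1300 = 7678 km. Period T = 2π√(a³/μ) = 2π√(7678³/398600) = 6695.5 s = 111.59 min.
Orbits per sidereal day = 86166 / 6695.5 = 12.869.

12.87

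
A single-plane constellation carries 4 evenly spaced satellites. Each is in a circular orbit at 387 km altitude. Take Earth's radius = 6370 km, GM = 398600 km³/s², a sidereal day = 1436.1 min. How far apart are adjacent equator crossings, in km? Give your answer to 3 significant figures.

642 km

Semi-major axis a = 6370 + 387 = 6757 km. Period T = 2π√(a³/μ) = 2π√(6757³/398600) = 5527.7 s = 92.13 min.
Single-satellite node shift = (5527.7/86166) × 360° = 23.09°.
With 4 satellites evenly phased, successive equator crossings are 23.09/4 = 5.774° apart.
That is 5.774 × 111.2 = 642 km at the equator.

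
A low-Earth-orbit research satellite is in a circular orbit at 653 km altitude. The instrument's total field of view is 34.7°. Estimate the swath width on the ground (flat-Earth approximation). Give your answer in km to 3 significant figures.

408 km

Half-angle = 34.7°/2 = 17.35°.
Swath width ≈ 2h·tan(θ/2) = 2 × 653 × tan(17.35°) = 408.0 km.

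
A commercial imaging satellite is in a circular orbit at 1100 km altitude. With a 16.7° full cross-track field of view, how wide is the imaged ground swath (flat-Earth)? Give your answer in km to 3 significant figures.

323 km

Half-angle = 16.7°/2 = 8.35°.
Swath width ≈ 2h·tan(θ/2) = 2 × 1100 × tan(8.35°) = 322.9 km.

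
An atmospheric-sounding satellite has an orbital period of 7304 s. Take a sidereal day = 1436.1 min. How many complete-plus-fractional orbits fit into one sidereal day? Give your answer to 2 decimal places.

Orbits per sidereal day = 86166 / 7304.0 = 11.797.

11.80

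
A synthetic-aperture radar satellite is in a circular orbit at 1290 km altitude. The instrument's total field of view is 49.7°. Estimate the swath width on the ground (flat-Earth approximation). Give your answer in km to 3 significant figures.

1190 km

Half-angle = 49.7°/2 = 24.85°.
Swath width ≈ 2h·tan(θ/2) = 2 × 1290 × tan(24.85°) = 1194.9 km.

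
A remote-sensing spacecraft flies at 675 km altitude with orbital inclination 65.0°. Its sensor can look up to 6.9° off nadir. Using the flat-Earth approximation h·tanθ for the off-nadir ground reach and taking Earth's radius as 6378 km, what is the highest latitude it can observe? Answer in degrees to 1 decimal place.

65.7°

For a prograde orbit the ground track reaches latitude ±i = ±65.0°.
Sensor half-swath on the ground ≈ 675·tan(6.9°) = 82 km = 0.73° of latitude.
Maximum observable latitude ≈ 65.0 + 0.73 = 65.7°.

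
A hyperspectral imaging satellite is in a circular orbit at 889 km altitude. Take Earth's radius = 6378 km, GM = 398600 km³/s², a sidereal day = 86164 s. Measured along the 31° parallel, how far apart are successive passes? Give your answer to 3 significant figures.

Semi-major axis a = 6378 + 889 = 7267 km. Period T = 2π√(a³/μ) = 2π√(7267³/398600) = 6165.2 s = 102.75 min.
Node shift per orbit = (6165.2/86164) × 360° = 25.76°.
Equatorial spacing = 25.76 × 111.3 km/° = 2867 km.
At 31° latitude, spacing = 2867 × cos(31°) = 2458 km.

2460 km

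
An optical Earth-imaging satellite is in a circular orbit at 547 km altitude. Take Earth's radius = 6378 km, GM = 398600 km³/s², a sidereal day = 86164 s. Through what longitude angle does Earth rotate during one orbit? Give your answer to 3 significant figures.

24.0°

Semi-major axis a = 6378 + 547 = 6925 km. Period T = 2π√(a³/μ) = 2π√(6925³/398600) = 5735.1 s = 95.58 min.
During one orbit Earth rotates (5735.1 / 86164) × 360° = 23.96°.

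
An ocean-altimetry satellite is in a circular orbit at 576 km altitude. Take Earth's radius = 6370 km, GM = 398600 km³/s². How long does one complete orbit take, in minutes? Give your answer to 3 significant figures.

96.0 min

Semi-major axis a = 6370 + 576 = 6946 km. Period T = 2π√(a³/μ) = 2π√(6946³/398600) = 5761.2 s = 96.02 min.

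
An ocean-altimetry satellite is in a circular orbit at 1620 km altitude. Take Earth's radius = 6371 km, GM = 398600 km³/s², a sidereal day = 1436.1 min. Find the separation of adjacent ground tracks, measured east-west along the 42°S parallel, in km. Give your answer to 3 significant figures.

2450 km

Semi-major axis a = 6371 + 1620 = 7991 km. Period T = 2π√(a³/μ) = 2π√(7991³/398600) = 7109.1 s = 118.48 min.
Node shift per orbit = (7109.1/86166) × 360° = 29.70°.
Equatorial spacing = 29.70 × 111.2 km/° = 3303 km.
At 42° latitude, spacing = 3303 × cos(42°) = 2454 km.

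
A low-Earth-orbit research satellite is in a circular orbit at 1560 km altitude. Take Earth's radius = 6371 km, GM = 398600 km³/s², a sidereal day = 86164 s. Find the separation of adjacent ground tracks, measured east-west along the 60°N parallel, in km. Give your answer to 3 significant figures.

Semi-major axis a = 6371 + 1560 = 7931 km. Period T = 2π√(a³/μ) = 2π√(7931³/398600) = 7029.2 s = 117.15 min.
Node shift per orbit = (7029.2/86164) × 360° = 29.37°.
Equatorial spacing = 29.37 × 111.2 km/° = 3266 km.
At 60° latitude, spacing = 3266 × cos(60°) = 1633 km.

1630 km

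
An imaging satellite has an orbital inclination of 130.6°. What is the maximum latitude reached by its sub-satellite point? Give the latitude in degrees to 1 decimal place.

49.4°

Retrograde orbit: the ground track reaches ±(180° − i) = ±(180 − 130.6) = ±49.4°.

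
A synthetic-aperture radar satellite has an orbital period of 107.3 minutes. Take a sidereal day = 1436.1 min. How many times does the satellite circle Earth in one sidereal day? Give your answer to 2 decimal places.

13.38

T = 107.3 min = 6438.0 s.
Orbits per sidereal day = 86166 / 6438.0 = 13.384.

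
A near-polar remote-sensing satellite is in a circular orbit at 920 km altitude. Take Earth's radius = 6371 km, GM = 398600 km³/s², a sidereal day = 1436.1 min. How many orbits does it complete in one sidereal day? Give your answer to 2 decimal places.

Semi-major axis a = 6371 + 920 = 7291 km. Period T = 2π√(a³/μ) = 2π√(7291³/398600) = 6195.7 s = 103.26 min.
Orbits per sidereal day = 86166 / 6195.7 = 13.907.

13.91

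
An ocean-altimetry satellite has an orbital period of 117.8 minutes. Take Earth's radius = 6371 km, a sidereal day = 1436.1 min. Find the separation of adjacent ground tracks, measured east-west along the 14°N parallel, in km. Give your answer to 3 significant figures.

3190 km

T = 117.8 min = 7068.0 s.
Node shift per orbit = (7068.0/86166) × 360° = 29.53°.
Equatorial spacing = 29.53 × 111.2 km/° = 3284 km.
At 14° latitude, spacing = 3284 × cos(14°) = 3186 km.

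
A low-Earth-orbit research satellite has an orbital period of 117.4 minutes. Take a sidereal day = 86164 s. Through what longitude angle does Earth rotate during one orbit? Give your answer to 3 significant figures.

T = 117.4 min = 7044.0 s.
During one orbit Earth rotates (7044.0 / 86164) × 360° = 29.43°.

29.4°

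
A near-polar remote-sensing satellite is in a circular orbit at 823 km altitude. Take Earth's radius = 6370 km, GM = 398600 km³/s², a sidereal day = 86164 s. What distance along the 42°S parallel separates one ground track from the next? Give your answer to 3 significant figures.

Semi-major axis a = 6370 + 823 = 7193 km. Period T = 2π√(a³/μ) = 2π√(7193³/398600) = 6071.2 s = 101.19 min.
Node shift per orbit = (6071.2/86164) × 360° = 25.37°.
Equatorial spacing = 25.37 × 111.2 km/° = 2820 km.
At 42° latitude, spacing = 2820 × cos(42°) = 2096 km.

2100 km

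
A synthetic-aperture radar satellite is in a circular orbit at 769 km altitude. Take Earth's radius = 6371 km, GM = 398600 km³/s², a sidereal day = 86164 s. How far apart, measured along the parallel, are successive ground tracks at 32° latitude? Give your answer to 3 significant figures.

2370 km

Semi-major axis a = 6371 + 769 = 7140 km. Period T = 2π√(a³/μ) = 2π√(7140³/398600) = 6004.2 s = 100.07 min.
Node shift per orbit = (6004.2/86164) × 360° = 25.09°.
Equatorial spacing = 25.09 × 111.2 km/° = 2789 km.
At 32° latitude, spacing = 2789 × cos(32°) = 2366 km.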